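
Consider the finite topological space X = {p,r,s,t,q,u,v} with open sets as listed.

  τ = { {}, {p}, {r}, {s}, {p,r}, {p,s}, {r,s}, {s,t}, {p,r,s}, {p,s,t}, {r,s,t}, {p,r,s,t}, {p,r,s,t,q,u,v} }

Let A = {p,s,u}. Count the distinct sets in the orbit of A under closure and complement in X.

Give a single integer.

X∖A={r,t,q,v}, int(X∖A)={r}, hence cl(A)={p,s,t,q,u,v}
Orbit (k=closure, c=complement):
  1. A     = {p,s,u}
  2. kA    = {p,s,t,q,u,v}
  3. cA    = {r,t,q,v}
  4. ckA   = {r}
  5. kcA   = {r,t,q,u,v}
  6. kckA  = {r,q,u,v}
  7. ckcA  = {p,s}
  8. ckckA = {p,s,t}
(closed under both — stop)

8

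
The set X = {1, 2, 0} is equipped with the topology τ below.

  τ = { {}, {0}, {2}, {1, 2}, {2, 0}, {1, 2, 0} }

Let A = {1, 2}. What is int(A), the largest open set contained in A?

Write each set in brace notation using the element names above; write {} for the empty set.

opens ⊆ A: {}, {2}, {1, 2}; union → int = {1, 2}

{1, 2}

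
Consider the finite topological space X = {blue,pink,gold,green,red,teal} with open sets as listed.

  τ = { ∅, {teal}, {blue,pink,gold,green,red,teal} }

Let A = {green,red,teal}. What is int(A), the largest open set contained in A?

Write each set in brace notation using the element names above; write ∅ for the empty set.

{teal}

interior: largest open inside A is {teal} (from ∅, {teal})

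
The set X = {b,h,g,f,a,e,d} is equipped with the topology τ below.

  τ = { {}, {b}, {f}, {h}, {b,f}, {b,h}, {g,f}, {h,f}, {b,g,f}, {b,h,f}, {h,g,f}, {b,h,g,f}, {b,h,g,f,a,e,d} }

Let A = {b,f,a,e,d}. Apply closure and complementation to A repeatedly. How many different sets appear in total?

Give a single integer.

closure: X∖int(X∖A) = X∖{h} = {b,g,f,a,e,d}
Let k=closure and c=complement:
  1. A     = {b,f,a,e,d}
  2. kA    = {b,g,f,a,e,d}
  3. cA    = {h,g}
  4. ckA   = {h}
  5. kcA   = {h,g,a,e,d}
  6. kckA  = {h,a,e,d}
  7. ckcA  = {b,f}
  8. ckckA = {b,g,f}
— saturated at 8

8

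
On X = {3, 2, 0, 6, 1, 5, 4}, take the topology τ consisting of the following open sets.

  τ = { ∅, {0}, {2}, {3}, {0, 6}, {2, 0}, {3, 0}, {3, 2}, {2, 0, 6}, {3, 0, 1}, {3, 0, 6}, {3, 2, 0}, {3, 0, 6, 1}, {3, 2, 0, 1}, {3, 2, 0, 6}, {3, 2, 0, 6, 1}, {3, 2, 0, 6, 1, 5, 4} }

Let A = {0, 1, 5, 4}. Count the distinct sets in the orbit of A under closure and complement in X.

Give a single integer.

8

X∖A={3, 2, 6}, int(X∖A)={3, 2}, hence cl(A)={0, 6, 1, 5, 4}
Orbit (k=closure, c=complement):
  1. A     = {0, 1, 5, 4}
  2. kA    = {0, 6, 1, 5, 4}
  3. cA    = {3, 2, 6}
  4. ckA   = {3, 2}
  5. kcA   = {3, 2, 6, 1, 5, 4}
  6. kckA  = {3, 2, 1, 5, 4}
  7. ckcA  = {0}
  8. ckckA = {0, 6}
(closed under both — stop)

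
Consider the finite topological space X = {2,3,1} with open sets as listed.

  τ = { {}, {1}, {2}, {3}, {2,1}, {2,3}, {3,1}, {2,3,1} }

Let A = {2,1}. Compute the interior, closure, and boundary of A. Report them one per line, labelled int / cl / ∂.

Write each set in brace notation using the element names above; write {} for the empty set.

U open, U⊆A: {}, {2}, {1}, {2,1}. int(A) = ⋃ = {2,1}
X∖A={3}, int(X∖A)={3}, hence cl(A)={2,1}
∂A: remove int from cl → {}

int(A) = {2,1}
cl(A)  = {2,1}
∂A     = {}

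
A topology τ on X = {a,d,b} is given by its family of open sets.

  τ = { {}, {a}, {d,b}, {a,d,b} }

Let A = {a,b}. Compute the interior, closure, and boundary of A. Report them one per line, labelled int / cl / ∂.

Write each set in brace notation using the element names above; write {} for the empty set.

U open, U⊆A: {}, {a}. int(A) = ⋃ = {a}
X∖A={d}, int(X∖A)={}, hence cl(A)={a,d,b}
∂A: remove int from cl → {d,b}

int(A) = {a}
cl(A)  = {a,d,b}
∂A     = {d,b}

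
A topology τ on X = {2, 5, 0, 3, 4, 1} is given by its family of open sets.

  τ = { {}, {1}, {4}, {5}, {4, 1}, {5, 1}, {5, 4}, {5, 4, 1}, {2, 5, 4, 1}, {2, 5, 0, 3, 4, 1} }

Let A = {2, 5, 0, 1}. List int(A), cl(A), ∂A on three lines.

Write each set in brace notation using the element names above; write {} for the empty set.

interior: largest open inside A is {5, 1} (from {}, {5}, {1}, {5, 1})
cl via duality: int({3, 4}) = {4}, so X∖{4} = {2, 5, 0, 3, 1}
cl∖int = {2, 0, 3}

int(A) = {5, 1}
cl(A)  = {2, 5, 0, 3, 1}
∂A     = {2, 0, 3}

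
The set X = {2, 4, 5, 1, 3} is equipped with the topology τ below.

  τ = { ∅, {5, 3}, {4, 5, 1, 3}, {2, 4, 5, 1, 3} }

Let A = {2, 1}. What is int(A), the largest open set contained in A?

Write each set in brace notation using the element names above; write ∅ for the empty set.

opens ⊆ A: ∅; union → int = ∅

∅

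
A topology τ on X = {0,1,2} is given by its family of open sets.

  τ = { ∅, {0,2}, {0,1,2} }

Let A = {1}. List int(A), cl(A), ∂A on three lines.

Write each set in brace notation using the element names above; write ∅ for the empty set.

int(A) = ∅
cl(A)  = {1}
∂A     = {1}

opens ⊆ A: ∅; union → int = ∅
complement {0,2}; its interior {0,2}; cl(A) = X∖{0,2} = {1}
boundary = {1} ∖ ∅ = {1}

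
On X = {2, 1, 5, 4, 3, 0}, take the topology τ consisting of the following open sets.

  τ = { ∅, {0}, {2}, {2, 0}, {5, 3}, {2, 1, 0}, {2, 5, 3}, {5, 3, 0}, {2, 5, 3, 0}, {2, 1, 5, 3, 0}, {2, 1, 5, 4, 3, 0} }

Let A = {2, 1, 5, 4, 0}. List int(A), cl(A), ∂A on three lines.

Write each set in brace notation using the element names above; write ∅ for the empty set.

open subsets of A: ∅, {0}, {2}, {2, 0}, {2, 1, 0}; so int(A) = {2, 1, 0}
closure: X∖int(X∖A) = X∖∅ = {2, 1, 5, 4, 3, 0}
∂A = {2, 1, 5, 4, 3, 0} minus {2, 1, 0} = {5, 4, 3}

int(A) = {2, 1, 0}
cl(A)  = {2, 1, 5, 4, 3, 0}
∂A     = {5, 4, 3}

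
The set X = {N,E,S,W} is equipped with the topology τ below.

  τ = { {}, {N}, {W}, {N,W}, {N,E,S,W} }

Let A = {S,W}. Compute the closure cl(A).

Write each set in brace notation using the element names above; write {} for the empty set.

complement {N,E}; its interior {N}; cl(A) = X∖{N} = {E,S,W}

{E,S,W}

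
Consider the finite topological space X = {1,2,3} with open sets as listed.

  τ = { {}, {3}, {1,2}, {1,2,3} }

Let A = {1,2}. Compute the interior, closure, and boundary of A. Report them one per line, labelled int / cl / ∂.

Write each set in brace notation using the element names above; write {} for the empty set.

interior: largest open inside A is {1,2} (from {}, {1,2})
cl via duality: int({3}) = {3}, so X∖{3} = {1,2}
cl∖int = {}

int(A) = {1,2}
cl(A)  = {1,2}
∂A     = {}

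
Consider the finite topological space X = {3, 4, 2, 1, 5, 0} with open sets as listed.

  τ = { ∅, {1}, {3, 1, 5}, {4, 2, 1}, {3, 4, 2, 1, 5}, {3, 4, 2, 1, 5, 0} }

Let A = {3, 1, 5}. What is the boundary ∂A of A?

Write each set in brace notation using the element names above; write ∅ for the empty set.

opens ⊆ A: ∅, {1}, {3, 1, 5}; union → int = {3, 1, 5}
complement {4, 2, 0}; its interior ∅; cl(A) = X∖∅ = {3, 4, 2, 1, 5, 0}
boundary = {3, 4, 2, 1, 5, 0} ∖ {3, 1, 5} = {4, 2, 0}

{4, 2, 0}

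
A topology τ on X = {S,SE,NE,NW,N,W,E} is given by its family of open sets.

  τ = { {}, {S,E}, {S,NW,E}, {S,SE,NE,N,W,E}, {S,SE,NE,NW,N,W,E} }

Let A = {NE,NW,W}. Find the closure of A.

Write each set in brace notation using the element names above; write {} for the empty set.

complement {S,SE,N,E}; its interior {S,E}; cl(A) = X∖{S,E} = {SE,NE,NW,N,W}

{SE,NE,NW,N,W}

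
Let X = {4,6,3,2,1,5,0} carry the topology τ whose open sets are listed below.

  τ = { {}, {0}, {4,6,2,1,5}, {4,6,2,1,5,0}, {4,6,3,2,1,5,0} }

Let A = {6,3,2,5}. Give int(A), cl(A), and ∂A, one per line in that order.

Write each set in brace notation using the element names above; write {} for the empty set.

U open, U⊆A: {}. int(A) = ⋃ = {}
X∖A={4,1,0}, int(X∖A)={0}, hence cl(A)={4,6,3,2,1,5}
∂A: remove int from cl → {4,6,3,2,1,5}

int(A) = {}
cl(A)  = {4,6,3,2,1,5}
∂A     = {4,6,3,2,1,5}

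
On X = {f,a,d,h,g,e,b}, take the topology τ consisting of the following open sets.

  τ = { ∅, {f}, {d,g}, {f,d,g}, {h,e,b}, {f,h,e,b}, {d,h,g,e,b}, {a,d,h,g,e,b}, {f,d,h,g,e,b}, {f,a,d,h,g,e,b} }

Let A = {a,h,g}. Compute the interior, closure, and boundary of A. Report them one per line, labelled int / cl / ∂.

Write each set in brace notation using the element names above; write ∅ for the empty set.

int(A) = ∅
cl(A)  = {a,d,h,g,e,b}
∂A     = {a,d,h,g,e,b}

open subsets of A: ∅; so int(A) = ∅
closure: X∖int(X∖A) = X∖{f} = {a,d,h,g,e,b}
∂A = {a,d,h,g,e,b} minus ∅ = {a,d,h,g,e,b}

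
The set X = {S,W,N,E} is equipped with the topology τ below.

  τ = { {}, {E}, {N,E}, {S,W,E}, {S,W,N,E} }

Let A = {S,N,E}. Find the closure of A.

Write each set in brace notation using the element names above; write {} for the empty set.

X∖A={W}, int(X∖A)={}, hence cl(A)={S,W,N,E}

{S,W,N,E}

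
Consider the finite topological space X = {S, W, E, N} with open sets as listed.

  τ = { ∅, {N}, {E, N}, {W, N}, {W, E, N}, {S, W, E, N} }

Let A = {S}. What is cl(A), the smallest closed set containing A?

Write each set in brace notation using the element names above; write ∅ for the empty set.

{S}

complement {W, E, N}; its interior {W, E, N}; cl(A) = X∖{W, E, N} = {S}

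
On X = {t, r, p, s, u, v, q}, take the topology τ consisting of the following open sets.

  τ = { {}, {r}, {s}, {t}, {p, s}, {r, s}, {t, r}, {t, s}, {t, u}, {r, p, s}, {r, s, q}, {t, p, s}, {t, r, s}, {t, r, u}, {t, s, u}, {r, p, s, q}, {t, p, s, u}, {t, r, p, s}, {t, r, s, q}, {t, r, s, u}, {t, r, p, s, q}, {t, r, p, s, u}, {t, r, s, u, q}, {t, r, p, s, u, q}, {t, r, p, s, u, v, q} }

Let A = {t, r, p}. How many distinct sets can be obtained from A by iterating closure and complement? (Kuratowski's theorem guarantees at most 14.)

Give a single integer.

cl via duality: int({s, u, v, q}) = {s}, so X∖{s} = {t, r, p, u, v, q}
Write k for closure, c for complement:
  1. A     = {t, r, p}
  2. kA    = {t, r, p, u, v, q}
  3. cA    = {s, u, v, q}
  4. ckA   = {s}
  5. kcA   = {p, s, u, v, q}
  6. kckA  = {p, s, v, q}
  7. ckcA  = {t, r}
  8. ckckA = {t, r, u}
  9. kckcA = {t, r, u, v, q}
  10. ckckcA = {p, s}
applying k or c yields no new set

10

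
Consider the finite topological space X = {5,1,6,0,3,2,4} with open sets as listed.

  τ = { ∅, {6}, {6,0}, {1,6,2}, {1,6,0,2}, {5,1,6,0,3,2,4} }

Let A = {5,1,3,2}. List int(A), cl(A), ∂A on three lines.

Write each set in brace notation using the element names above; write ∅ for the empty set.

open subsets of A: ∅; so int(A) = ∅
closure: X∖int(X∖A) = X∖{6,0} = {5,1,3,2,4}
∂A = {5,1,3,2,4} minus ∅ = {5,1,3,2,4}

int(A) = ∅
cl(A)  = {5,1,3,2,4}
∂A     = {5,1,3,2,4}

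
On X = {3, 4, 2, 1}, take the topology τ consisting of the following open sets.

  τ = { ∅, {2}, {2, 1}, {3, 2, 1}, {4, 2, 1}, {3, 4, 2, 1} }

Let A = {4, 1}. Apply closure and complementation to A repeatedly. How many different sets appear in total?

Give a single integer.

6

complement {3, 2}; its interior {2}; cl(A) = X∖{2} = {3, 4, 1}
With k = closure, c = complement:
  1. A     = {4, 1}
  2. kA    = {3, 4, 1}
  3. cA    = {3, 2}
  4. ckA   = {2}
  5. kcA   = {3, 4, 2, 1}
  6. ckcA  = ∅
k, c of each give nothing new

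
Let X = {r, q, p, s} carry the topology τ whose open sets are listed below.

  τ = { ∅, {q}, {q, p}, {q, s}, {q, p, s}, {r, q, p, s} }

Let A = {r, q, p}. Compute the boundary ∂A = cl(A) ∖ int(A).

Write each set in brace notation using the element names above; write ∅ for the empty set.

{r, s}

U open, U⊆A: ∅, {q}, {q, p}. int(A) = ⋃ = {q, p}
X∖A={s}, int(X∖A)=∅, hence cl(A)={r, q, p, s}
∂A: remove int from cl → {r, s}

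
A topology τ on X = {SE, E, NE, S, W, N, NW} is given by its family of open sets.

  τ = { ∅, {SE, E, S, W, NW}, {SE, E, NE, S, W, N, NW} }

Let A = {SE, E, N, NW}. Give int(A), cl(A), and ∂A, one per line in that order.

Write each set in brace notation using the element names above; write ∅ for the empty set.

int(A) = ∅
cl(A)  = {SE, E, NE, S, W, N, NW}
∂A     = {SE, E, NE, S, W, N, NW}

interior: largest open inside A is ∅ (from ∅)
cl via duality: int({NE, S, W}) = ∅, so X∖∅ = {SE, E, NE, S, W, N, NW}
cl∖int = {SE, E, NE, S, W, N, NW}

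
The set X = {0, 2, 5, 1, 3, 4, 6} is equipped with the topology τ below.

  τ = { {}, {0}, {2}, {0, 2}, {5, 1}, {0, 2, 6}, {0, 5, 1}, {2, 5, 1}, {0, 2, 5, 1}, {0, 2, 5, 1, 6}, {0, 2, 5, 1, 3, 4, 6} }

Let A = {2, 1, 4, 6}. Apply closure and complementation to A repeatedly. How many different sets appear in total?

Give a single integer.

closure: X∖int(X∖A) = X∖{0} = {2, 5, 1, 3, 4, 6}
Let k=closure and c=complement:
  1. A     = {2, 1, 4, 6}
  2. kA    = {2, 5, 1, 3, 4, 6}
  3. cA    = {0, 5, 3}
  4. ckA   = {0}
  5. kcA   = {0, 5, 1, 3, 4, 6}
  6. kckA  = {0, 3, 4, 6}
  7. ckcA  = {2}
  8. ckckA = {2, 5, 1}
  9. kckcA = {2, 3, 4, 6}
  10. ckckcA = {0, 5, 1}
— saturated at 10

10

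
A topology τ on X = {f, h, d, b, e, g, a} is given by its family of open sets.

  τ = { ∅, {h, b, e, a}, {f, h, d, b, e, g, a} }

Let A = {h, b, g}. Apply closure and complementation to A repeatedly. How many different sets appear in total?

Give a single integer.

closure: X∖int(X∖A) = X∖∅ = {f, h, d, b, e, g, a}
Let k=closure and c=complement:
  1. A     = {h, b, g}
  2. kA    = {f, h, d, b, e, g, a}
  3. cA    = {f, d, e, a}
  4. ckA   = ∅
— saturated at 4

4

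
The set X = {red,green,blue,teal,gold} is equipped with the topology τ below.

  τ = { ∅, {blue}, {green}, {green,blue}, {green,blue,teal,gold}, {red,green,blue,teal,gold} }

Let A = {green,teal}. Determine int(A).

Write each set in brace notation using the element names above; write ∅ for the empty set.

open subsets of A: ∅, {green}; so int(A) = {green}

{green}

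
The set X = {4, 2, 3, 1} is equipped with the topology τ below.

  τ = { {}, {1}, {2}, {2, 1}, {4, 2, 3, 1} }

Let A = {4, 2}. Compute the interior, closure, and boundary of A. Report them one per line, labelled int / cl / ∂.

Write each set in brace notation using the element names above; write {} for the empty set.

U open, U⊆A: {}, {2}. int(A) = ⋃ = {2}
X∖A={3, 1}, int(X∖A)={1}, hence cl(A)={4, 2, 3}
∂A: remove int from cl → {4, 3}

int(A) = {2}
cl(A)  = {4, 2, 3}
∂A     = {4, 3}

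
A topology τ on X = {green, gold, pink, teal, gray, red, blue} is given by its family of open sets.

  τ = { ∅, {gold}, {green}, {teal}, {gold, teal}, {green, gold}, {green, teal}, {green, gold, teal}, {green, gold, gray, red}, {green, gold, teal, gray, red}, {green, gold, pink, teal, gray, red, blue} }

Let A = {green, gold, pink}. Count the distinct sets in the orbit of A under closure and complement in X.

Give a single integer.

8

closure: X∖int(X∖A) = X∖{teal} = {green, gold, pink, gray, red, blue}
Let k=closure and c=complement:
  1. A     = {green, gold, pink}
  2. kA    = {green, gold, pink, gray, red, blue}
  3. cA    = {teal, gray, red, blue}
  4. ckA   = {teal}
  5. kcA   = {pink, teal, gray, red, blue}
  6. kckA  = {pink, teal, blue}
  7. ckcA  = {green, gold}
  8. ckckA = {green, gold, gray, red}
— saturated at 8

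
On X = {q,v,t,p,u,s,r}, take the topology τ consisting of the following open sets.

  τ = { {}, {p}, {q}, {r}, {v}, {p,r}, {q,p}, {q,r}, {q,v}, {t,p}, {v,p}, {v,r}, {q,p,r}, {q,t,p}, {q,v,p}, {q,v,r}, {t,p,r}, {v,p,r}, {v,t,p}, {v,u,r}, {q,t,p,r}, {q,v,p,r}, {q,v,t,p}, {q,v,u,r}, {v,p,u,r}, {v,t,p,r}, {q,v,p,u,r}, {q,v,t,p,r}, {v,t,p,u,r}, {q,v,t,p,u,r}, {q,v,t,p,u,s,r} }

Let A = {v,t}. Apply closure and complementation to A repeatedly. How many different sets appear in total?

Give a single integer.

8

X∖A={q,p,u,s,r}, int(X∖A)={q,p,r}, hence cl(A)={v,t,u,s}
Orbit (k=closure, c=complement):
  1. A     = {v,t}
  2. kA    = {v,t,u,s}
  3. cA    = {q,p,u,s,r}
  4. ckA   = {q,p,r}
  5. kcA   = {q,t,p,u,s,r}
  6. ckcA  = {v}
  7. kckcA = {v,u,s}
  8. ckckcA = {q,t,p,r}
(closed under both — stop)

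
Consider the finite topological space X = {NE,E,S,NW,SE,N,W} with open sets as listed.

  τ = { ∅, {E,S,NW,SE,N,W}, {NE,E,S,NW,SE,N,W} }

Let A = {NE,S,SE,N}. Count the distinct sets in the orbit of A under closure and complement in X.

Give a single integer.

complement {E,NW,W}; its interior ∅; cl(A) = X∖∅ = {NE,E,S,NW,SE,N,W}
With k = closure, c = complement:
  1. A     = {NE,S,SE,N}
  2. kA    = {NE,E,S,NW,SE,N,W}
  3. cA    = {E,NW,W}
  4. ckA   = ∅
k, c of each give nothing new

4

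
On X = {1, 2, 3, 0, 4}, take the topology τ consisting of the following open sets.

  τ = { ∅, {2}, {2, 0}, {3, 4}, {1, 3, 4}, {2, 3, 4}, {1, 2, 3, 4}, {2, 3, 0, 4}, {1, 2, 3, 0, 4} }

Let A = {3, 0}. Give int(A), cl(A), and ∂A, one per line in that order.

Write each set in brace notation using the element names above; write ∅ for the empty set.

interior: largest open inside A is ∅ (from ∅)
cl via duality: int({1, 2, 4}) = {2}, so X∖{2} = {1, 3, 0, 4}
cl∖int = {1, 3, 0, 4}

int(A) = ∅
cl(A)  = {1, 3, 0, 4}
∂A     = {1, 3, 0, 4}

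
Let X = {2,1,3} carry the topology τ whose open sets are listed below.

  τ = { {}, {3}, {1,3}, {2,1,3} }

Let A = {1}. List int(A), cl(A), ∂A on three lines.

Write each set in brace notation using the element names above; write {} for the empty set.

int(A) = {}
cl(A)  = {2,1}
∂A     = {2,1}

interior: largest open inside A is {} (from {})
cl via duality: int({2,3}) = {3}, so X∖{3} = {2,1}
cl∖int = {2,1}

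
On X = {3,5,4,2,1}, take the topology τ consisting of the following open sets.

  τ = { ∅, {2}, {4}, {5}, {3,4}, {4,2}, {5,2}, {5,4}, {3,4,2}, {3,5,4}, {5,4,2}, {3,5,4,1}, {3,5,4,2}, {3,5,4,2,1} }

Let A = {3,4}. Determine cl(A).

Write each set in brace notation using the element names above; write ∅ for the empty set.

complement {5,2,1}; its interior {5,2}; cl(A) = X∖{5,2} = {3,4,1}

{3,4,1}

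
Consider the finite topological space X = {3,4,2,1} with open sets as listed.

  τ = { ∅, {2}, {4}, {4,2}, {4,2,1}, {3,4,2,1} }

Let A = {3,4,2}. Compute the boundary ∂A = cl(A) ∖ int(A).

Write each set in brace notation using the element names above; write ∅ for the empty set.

{3,1}

U open, U⊆A: ∅, {2}, {4}, {4,2}. int(A) = ⋃ = {4,2}
X∖A={1}, int(X∖A)=∅, hence cl(A)={3,4,2,1}
∂A: remove int from cl → {3,1}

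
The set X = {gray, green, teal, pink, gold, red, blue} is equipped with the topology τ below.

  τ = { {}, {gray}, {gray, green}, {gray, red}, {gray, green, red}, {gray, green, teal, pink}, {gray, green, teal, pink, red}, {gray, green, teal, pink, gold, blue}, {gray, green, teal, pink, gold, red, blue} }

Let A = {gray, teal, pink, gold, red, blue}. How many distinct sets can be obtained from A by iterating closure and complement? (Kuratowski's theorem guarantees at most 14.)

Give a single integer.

6

closure: X∖int(X∖A) = X∖{} = {gray, green, teal, pink, gold, red, blue}
Let k=closure and c=complement:
  1. A     = {gray, teal, pink, gold, red, blue}
  2. kA    = {gray, green, teal, pink, gold, red, blue}
  3. cA    = {green}
  4. ckA   = {}
  5. kcA   = {green, teal, pink, gold, blue}
  6. ckcA  = {gray, red}
— saturated at 6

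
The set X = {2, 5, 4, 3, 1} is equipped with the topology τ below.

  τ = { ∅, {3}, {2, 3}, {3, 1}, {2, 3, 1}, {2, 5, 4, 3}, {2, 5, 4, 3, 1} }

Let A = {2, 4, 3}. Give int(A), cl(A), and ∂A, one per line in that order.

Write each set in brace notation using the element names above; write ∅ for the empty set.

opens ⊆ A: ∅, {3}, {2, 3}; union → int = {2, 3}
complement {5, 1}; its interior ∅; cl(A) = X∖∅ = {2, 5, 4, 3, 1}
boundary = {2, 5, 4, 3, 1} ∖ {2, 3} = {5, 4, 1}

int(A) = {2, 3}
cl(A)  = {2, 5, 4, 3, 1}
∂A     = {5, 4, 1}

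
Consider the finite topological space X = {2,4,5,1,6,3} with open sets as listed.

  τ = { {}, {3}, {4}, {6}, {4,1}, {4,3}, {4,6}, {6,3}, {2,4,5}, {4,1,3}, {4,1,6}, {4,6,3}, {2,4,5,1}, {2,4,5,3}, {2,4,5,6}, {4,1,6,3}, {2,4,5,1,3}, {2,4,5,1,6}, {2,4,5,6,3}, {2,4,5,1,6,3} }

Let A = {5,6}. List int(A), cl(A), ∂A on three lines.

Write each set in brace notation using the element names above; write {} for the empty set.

int(A) = {6}
cl(A)  = {2,5,6}
∂A     = {2,5}

U open, U⊆A: {}, {6}. int(A) = ⋃ = {6}
X∖A={2,4,1,3}, int(X∖A)={4,1,3}, hence cl(A)={2,5,6}
∂A: remove int from cl → {2,5}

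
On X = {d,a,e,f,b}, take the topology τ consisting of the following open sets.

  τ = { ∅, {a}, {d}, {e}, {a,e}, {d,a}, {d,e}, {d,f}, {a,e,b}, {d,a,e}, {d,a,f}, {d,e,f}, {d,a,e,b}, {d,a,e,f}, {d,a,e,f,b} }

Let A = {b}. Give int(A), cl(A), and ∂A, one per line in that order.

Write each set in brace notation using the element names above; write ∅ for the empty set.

U open, U⊆A: ∅. int(A) = ⋃ = ∅
X∖A={d,a,e,f}, int(X∖A)={d,a,e,f}, hence cl(A)={b}
∂A: remove int from cl → {b}

int(A) = ∅
cl(A)  = {b}
∂A     = {b}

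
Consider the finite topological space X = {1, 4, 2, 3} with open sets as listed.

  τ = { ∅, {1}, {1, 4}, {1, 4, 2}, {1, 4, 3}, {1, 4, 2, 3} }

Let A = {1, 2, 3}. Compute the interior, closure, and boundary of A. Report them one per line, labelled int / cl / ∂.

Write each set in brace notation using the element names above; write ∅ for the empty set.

int(A) = {1}
cl(A)  = {1, 4, 2, 3}
∂A     = {4, 2, 3}

U open, U⊆A: ∅, {1}. int(A) = ⋃ = {1}
X∖A={4}, int(X∖A)=∅, hence cl(A)={1, 4, 2, 3}
∂A: remove int from cl → {4, 2, 3}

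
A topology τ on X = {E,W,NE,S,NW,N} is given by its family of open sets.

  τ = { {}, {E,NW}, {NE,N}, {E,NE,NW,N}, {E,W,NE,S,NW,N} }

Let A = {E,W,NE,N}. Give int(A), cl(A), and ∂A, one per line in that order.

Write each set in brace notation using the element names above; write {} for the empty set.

U open, U⊆A: {}, {NE,N}. int(A) = ⋃ = {NE,N}
X∖A={S,NW}, int(X∖A)={}, hence cl(A)={E,W,NE,S,NW,N}
∂A: remove int from cl → {E,W,S,NW}

int(A) = {NE,N}
cl(A)  = {E,W,NE,S,NW,N}
∂A     = {E,W,S,NW}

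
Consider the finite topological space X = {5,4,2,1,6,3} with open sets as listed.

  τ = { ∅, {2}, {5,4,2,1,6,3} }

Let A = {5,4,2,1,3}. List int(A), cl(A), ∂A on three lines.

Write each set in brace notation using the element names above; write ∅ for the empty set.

int(A) = {2}
cl(A)  = {5,4,2,1,6,3}
∂A     = {5,4,1,6,3}

U open, U⊆A: ∅, {2}. int(A) = ⋃ = {2}
X∖A={6}, int(X∖A)=∅, hence cl(A)={5,4,2,1,6,3}
∂A: remove int from cl → {5,4,1,6,3}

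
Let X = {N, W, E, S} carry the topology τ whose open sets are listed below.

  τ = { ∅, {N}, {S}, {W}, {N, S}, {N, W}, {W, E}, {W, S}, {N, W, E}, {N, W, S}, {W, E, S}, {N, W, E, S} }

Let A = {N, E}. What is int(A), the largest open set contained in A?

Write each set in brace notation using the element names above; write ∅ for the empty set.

{N}

open subsets of A: ∅, {N}; so int(A) = {N}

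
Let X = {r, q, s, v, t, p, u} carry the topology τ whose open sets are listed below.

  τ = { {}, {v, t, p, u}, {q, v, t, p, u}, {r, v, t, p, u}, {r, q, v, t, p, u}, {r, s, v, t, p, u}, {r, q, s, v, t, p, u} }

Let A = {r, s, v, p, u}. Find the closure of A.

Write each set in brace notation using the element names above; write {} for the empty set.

{r, q, s, v, t, p, u}

cl via duality: int({q, t}) = {}, so X∖{} = {r, q, s, v, t, p, u}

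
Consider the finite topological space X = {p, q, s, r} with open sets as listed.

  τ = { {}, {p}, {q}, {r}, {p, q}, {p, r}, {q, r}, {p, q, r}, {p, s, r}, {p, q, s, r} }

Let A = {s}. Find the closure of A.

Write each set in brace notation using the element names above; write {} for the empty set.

cl via duality: int({p, q, r}) = {p, q, r}, so X∖{p, q, r} = {s}

{s}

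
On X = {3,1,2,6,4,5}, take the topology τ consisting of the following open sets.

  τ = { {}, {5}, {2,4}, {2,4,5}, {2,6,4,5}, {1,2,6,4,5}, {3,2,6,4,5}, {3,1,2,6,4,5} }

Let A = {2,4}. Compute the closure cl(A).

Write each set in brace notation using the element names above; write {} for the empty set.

X∖A={3,1,6,5}, int(X∖A)={5}, hence cl(A)={3,1,2,6,4}

{3,1,2,6,4}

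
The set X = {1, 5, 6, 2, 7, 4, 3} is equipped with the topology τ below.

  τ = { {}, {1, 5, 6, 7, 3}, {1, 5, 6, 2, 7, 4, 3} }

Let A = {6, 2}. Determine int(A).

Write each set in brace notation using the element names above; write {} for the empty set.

{}

interior: largest open inside A is {} (from {})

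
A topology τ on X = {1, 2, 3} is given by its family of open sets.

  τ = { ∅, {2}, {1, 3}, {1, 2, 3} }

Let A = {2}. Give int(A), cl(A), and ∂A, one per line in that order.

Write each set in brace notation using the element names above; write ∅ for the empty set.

interior: largest open inside A is {2} (from ∅, {2})
cl via duality: int({1, 3}) = {1, 3}, so X∖{1, 3} = {2}
cl∖int = ∅

int(A) = {2}
cl(A)  = {2}
∂A     = ∅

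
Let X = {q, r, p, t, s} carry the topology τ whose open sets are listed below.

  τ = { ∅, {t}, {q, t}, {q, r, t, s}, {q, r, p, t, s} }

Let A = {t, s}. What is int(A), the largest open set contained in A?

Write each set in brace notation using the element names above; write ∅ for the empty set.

open subsets of A: ∅, {t}; so int(A) = {t}

{t}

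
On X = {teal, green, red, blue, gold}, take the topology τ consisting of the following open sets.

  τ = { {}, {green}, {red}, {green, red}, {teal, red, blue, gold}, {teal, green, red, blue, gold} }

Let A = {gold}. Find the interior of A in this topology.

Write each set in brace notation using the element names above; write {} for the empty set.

{}

U open, U⊆A: {}. int(A) = ⋃ = {}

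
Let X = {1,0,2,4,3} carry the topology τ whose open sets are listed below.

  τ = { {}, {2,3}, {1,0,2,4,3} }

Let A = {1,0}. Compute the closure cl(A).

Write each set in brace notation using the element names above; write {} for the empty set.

complement {2,4,3}; its interior {2,3}; cl(A) = X∖{2,3} = {1,0,4}

{1,0,4}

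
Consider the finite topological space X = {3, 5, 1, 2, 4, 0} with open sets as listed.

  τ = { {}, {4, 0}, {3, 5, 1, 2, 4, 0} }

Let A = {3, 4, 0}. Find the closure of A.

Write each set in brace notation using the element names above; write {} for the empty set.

X∖A={5, 1, 2}, int(X∖A)={}, hence cl(A)={3, 5, 1, 2, 4, 0}

{3, 5, 1, 2, 4, 0}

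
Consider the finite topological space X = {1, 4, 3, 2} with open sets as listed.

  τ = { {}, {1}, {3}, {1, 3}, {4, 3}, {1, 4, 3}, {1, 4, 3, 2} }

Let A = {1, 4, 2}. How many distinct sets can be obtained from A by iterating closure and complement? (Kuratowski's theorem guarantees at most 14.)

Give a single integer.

X∖A={3}, int(X∖A)={3}, hence cl(A)={1, 4, 2}
Orbit (k=closure, c=complement):
  1. A     = {1, 4, 2}
  2. cA    = {3}
  3. kcA   = {4, 3, 2}
  4. ckcA  = {1}
  5. kckcA = {1, 2}
  6. ckckcA = {4, 3}
(closed under both — stop)

6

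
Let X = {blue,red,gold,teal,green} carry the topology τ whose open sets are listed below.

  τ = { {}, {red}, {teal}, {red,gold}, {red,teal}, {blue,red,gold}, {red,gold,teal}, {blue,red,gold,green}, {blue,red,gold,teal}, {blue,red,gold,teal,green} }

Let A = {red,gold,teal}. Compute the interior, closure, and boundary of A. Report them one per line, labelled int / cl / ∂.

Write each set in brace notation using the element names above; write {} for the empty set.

int(A) = {red,gold,teal}
cl(A)  = {blue,red,gold,teal,green}
∂A     = {blue,green}

opens ⊆ A: {}, {red}, {teal}, {red,teal}, {red,gold}, {red,gold,teal}; union → int = {red,gold,teal}
complement {blue,green}; its interior {}; cl(A) = X∖{} = {blue,red,gold,teal,green}
boundary = {blue,red,gold,teal,green} ∖ {red,gold,teal} = {blue,green}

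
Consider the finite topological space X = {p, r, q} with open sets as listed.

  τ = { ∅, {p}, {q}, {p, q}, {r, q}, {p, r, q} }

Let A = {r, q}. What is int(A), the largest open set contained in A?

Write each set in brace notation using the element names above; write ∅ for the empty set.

{r, q}

interior: largest open inside A is {r, q} (from ∅, {q}, {r, q})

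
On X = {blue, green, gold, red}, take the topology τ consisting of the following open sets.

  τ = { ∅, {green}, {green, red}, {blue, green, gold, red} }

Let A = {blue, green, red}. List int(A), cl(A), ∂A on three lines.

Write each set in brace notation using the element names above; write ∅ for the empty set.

opens ⊆ A: ∅, {green}, {green, red}; union → int = {green, red}
complement {gold}; its interior ∅; cl(A) = X∖∅ = {blue, green, gold, red}
boundary = {blue, green, gold, red} ∖ {green, red} = {blue, gold}

int(A) = {green, red}
cl(A)  = {blue, green, gold, red}
∂A     = {blue, gold}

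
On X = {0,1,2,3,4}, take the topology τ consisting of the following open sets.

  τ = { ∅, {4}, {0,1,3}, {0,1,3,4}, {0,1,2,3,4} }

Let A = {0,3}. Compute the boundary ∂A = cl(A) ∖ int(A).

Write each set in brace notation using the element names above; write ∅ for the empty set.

{0,1,2,3}

open subsets of A: ∅; so int(A) = ∅
closure: X∖int(X∖A) = X∖{4} = {0,1,2,3}
∂A = {0,1,2,3} minus ∅ = {0,1,2,3}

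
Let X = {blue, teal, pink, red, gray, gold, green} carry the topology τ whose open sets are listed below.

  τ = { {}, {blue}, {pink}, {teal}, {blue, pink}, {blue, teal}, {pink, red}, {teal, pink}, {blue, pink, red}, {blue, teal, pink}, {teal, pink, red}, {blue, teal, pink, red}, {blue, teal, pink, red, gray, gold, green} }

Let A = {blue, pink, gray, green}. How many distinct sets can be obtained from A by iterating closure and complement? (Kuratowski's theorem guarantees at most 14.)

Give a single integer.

8

cl via duality: int({teal, red, gold}) = {teal}, so X∖{teal} = {blue, pink, red, gray, gold, green}
Write k for closure, c for complement:
  1. A     = {blue, pink, gray, green}
  2. kA    = {blue, pink, red, gray, gold, green}
  3. cA    = {teal, red, gold}
  4. ckA   = {teal}
  5. kcA   = {teal, red, gray, gold, green}
  6. kckA  = {teal, gray, gold, green}
  7. ckcA  = {blue, pink}
  8. ckckA = {blue, pink, red}
applying k or c yields no new set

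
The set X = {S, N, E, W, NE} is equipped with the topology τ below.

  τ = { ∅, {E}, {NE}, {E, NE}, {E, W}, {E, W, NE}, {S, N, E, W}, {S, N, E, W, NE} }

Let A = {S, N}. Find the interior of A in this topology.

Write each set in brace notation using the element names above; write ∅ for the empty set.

∅

interior: largest open inside A is ∅ (from ∅)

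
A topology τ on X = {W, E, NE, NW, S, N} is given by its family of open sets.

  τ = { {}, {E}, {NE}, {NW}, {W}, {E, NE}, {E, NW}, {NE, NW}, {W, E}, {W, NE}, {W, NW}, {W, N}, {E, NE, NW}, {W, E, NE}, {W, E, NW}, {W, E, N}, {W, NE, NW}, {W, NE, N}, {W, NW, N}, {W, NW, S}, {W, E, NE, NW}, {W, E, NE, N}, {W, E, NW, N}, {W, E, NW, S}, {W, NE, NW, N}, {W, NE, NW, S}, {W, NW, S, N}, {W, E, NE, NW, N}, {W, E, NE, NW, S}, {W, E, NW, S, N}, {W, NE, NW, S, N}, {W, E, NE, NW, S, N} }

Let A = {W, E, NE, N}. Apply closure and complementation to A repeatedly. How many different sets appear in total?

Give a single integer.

cl via duality: int({NW, S}) = {NW}, so X∖{NW} = {W, E, NE, S, N}
Write k for closure, c for complement:
  1. A     = {W, E, NE, N}
  2. kA    = {W, E, NE, S, N}
  3. cA    = {NW, S}
  4. ckA   = {NW}
applying k or c yields no new set

4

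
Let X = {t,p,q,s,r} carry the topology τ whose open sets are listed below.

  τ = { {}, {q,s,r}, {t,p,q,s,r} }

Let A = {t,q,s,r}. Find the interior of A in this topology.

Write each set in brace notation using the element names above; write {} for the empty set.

U open, U⊆A: {}, {q,s,r}. int(A) = ⋃ = {q,s,r}

{q,s,r}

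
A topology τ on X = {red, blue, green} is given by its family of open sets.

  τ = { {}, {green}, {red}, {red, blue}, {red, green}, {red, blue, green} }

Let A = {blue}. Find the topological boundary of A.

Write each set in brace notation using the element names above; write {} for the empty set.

{blue}

U open, U⊆A: {}. int(A) = ⋃ = {}
X∖A={red, green}, int(X∖A)={red, green}, hence cl(A)={blue}
∂A: remove int from cl → {blue}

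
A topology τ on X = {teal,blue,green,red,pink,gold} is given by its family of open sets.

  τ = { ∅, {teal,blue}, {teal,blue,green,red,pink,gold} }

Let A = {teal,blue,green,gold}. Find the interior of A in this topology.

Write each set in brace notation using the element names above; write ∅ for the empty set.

{teal,blue}

open subsets of A: ∅, {teal,blue}; so int(A) = {teal,blue}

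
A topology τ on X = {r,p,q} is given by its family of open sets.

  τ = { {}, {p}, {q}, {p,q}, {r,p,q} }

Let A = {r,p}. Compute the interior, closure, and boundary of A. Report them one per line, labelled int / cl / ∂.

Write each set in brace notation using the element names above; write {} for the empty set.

open subsets of A: {}, {p}; so int(A) = {p}
closure: X∖int(X∖A) = X∖{q} = {r,p}
∂A = {r,p} minus {p} = {r}

int(A) = {p}
cl(A)  = {r,p}
∂A     = {r}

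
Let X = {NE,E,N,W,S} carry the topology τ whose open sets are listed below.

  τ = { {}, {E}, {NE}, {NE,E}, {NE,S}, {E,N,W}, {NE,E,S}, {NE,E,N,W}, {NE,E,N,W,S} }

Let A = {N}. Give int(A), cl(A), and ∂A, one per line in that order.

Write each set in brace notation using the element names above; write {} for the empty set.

opens ⊆ A: {}; union → int = {}
complement {NE,E,W,S}; its interior {NE,E,S}; cl(A) = X∖{NE,E,S} = {N,W}
boundary = {N,W} ∖ {} = {N,W}

int(A) = {}
cl(A)  = {N,W}
∂A     = {N,W}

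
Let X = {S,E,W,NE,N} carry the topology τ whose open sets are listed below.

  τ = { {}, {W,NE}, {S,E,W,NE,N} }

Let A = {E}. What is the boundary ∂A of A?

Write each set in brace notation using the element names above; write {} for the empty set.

{S,E,N}

U open, U⊆A: {}. int(A) = ⋃ = {}
X∖A={S,W,NE,N}, int(X∖A)={W,NE}, hence cl(A)={S,E,N}
∂A: remove int from cl → {S,E,N}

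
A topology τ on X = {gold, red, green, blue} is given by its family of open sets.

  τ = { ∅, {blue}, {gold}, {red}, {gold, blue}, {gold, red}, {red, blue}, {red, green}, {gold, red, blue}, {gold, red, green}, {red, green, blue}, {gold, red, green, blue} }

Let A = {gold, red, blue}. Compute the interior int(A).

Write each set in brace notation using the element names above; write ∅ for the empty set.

{gold, red, blue}

U open, U⊆A: ∅, {red}, {gold}, {blue}, {gold, blue}, {gold, red}, {red, blue}, {gold, red, blue}. int(A) = ⋃ = {gold, red, blue}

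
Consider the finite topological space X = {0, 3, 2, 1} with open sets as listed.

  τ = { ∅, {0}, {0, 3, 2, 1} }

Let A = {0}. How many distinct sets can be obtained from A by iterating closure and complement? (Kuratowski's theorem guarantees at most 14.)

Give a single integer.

complement {3, 2, 1}; its interior ∅; cl(A) = X∖∅ = {0, 3, 2, 1}
With k = closure, c = complement:
  1. A     = {0}
  2. kA    = {0, 3, 2, 1}
  3. cA    = {3, 2, 1}
  4. ckA   = ∅
k, c of each give nothing new

4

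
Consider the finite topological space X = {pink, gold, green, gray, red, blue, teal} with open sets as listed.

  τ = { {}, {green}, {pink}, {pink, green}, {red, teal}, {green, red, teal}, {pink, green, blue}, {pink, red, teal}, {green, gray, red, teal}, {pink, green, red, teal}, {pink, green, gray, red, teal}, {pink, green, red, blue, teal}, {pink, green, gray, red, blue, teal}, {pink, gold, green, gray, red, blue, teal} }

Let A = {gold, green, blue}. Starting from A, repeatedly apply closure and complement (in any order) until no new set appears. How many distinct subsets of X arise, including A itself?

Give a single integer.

complement {pink, gray, red, teal}; its interior {pink, red, teal}; cl(A) = X∖{pink, red, teal} = {gold, green, gray, blue}
With k = closure, c = complement:
  1. A     = {gold, green, blue}
  2. kA    = {gold, green, gray, blue}
  3. cA    = {pink, gray, red, teal}
  4. ckA   = {pink, red, teal}
  5. kcA   = {pink, gold, gray, red, blue, teal}
  6. ckcA  = {green}
k, c of each give nothing new

6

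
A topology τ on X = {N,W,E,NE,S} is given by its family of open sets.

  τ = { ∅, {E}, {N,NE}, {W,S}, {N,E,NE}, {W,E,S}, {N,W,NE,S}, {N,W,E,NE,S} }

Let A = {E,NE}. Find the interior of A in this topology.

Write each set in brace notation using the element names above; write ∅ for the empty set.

{E}

U open, U⊆A: ∅, {E}. int(A) = ⋃ = {E}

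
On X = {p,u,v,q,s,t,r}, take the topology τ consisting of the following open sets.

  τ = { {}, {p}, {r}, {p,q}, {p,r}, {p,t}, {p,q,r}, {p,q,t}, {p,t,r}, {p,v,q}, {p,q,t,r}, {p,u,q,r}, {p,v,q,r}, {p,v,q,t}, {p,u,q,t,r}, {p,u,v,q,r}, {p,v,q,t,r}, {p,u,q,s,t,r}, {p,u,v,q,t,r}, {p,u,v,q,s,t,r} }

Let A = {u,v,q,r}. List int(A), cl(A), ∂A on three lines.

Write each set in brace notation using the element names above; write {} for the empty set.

int(A) = {r}
cl(A)  = {u,v,q,s,r}
∂A     = {u,v,q,s}

interior: largest open inside A is {r} (from {}, {r})
cl via duality: int({p,s,t}) = {p,t}, so X∖{p,t} = {u,v,q,s,r}
cl∖int = {u,v,q,s}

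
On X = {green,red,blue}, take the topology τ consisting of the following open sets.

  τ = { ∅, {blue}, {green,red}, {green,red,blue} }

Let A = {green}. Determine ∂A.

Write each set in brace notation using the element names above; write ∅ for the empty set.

interior: largest open inside A is ∅ (from ∅)
cl via duality: int({red,blue}) = {blue}, so X∖{blue} = {green,red}
cl∖int = {green,red}

{green,red}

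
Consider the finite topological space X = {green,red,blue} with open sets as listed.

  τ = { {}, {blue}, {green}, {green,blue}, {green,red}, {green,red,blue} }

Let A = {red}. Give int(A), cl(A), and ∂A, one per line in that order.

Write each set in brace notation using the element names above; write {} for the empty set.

int(A) = {}
cl(A)  = {red}
∂A     = {red}

U open, U⊆A: {}. int(A) = ⋃ = {}
X∖A={green,blue}, int(X∖A)={green,blue}, hence cl(A)={red}
∂A: remove int from cl → {red}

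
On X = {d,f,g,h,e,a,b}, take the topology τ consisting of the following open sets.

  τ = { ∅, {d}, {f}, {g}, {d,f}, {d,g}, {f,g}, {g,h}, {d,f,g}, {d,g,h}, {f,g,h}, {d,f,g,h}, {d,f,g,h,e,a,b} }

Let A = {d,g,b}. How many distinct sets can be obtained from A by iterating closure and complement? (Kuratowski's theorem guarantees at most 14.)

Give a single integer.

complement {f,h,e,a}; its interior {f}; cl(A) = X∖{f} = {d,g,h,e,a,b}
With k = closure, c = complement:
  1. A     = {d,g,b}
  2. kA    = {d,g,h,e,a,b}
  3. cA    = {f,h,e,a}
  4. ckA   = {f}
  5. kcA   = {f,h,e,a,b}
  6. kckA  = {f,e,a,b}
  7. ckcA  = {d,g}
  8. ckckA = {d,g,h}
k, c of each give nothing new

8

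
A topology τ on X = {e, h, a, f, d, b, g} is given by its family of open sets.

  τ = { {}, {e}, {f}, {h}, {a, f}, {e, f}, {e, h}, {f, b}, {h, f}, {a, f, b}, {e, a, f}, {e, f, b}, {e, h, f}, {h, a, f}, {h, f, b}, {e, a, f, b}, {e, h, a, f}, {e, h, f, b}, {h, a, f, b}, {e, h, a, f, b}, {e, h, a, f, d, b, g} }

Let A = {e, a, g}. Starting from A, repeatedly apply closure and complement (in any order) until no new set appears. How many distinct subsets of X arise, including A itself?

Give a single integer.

8

closure: X∖int(X∖A) = X∖{h, f, b} = {e, a, d, g}
Let k=closure and c=complement:
  1. A     = {e, a, g}
  2. kA    = {e, a, d, g}
  3. cA    = {h, f, d, b}
  4. ckA   = {h, f, b}
  5. kcA   = {h, a, f, d, b, g}
  6. ckcA  = {e}
  7. kckcA = {e, d, g}
  8. ckckcA = {h, a, f, b}
— saturated at 8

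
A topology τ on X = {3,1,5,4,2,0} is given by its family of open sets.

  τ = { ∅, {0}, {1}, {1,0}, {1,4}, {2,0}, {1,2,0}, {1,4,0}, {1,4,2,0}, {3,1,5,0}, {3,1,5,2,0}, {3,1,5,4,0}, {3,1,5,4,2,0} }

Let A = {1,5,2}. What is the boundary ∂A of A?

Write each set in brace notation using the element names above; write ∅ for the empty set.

open subsets of A: ∅, {1}; so int(A) = {1}
closure: X∖int(X∖A) = X∖{0} = {3,1,5,4,2}
∂A = {3,1,5,4,2} minus {1} = {3,5,4,2}

{3,5,4,2}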